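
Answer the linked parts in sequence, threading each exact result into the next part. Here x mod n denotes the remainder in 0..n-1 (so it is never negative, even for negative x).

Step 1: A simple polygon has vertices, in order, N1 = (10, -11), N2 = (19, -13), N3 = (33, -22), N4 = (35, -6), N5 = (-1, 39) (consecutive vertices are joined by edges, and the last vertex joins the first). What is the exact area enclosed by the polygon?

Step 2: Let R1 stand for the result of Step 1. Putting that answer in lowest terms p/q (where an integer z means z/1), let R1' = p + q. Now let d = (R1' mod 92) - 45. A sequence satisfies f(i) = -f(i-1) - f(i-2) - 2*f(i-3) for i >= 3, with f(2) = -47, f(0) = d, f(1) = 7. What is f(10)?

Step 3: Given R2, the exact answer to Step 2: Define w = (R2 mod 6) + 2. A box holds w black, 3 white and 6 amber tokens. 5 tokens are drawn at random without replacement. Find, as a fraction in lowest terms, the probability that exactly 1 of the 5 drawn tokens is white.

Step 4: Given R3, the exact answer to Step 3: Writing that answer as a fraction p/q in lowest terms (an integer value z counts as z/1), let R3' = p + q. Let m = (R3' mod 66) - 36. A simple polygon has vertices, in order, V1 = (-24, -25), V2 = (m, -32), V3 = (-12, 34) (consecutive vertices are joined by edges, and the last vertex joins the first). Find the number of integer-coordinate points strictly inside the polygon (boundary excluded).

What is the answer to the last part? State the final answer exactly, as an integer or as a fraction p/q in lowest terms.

1605

Step 1: cross terms: (10*-13 - 19*-11)=79, (19*-22 - 33*-13)=11, (33*-6 - 35*-22)=572, (35*39 - -1*-6)=1359, (-1*-11 - 10*39)=-379; twice the area = |1642| = 1642; area = 821; answer 821
Step 2: R1 = 821; threaded value p + q = 822; d = 41; f(3) = -1*(-47) - 1*(7) - 2*(41) = -42; iterating: f(3)=-42, f(4)=75, f(5)=61, f(6)=-52, f(7)=-159, f(8)=89, f(9)=174, f(10)=55; answer 55
Step 3: R2 = 55; w = 3; total draws C(12,5) = 792; favorable C(3,1)*C(9,4) = 378; P = 21/44; answer 21/44
Step 4: R3 = 21/44; threaded value p + q = 65; m = 29; cross terms: (-24*-32 - 29*-25)=1493, (29*34 - -12*-32)=602, (-12*-25 - -24*34)=1116; twice the area = |3211| = 3211; area = 3211/2; boundary points = 1 + 1 + 1 = 3; strictly interior points = area - boundary/2 + 1 = 1605; answer 1605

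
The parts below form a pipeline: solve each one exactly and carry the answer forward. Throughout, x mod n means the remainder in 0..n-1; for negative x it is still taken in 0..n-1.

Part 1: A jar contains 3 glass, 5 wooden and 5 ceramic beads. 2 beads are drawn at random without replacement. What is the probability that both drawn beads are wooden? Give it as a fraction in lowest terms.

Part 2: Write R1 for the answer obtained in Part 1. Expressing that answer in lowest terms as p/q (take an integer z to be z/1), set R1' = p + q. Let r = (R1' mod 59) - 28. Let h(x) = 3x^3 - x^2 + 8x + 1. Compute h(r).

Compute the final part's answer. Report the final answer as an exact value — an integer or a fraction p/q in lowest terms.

Part 1: total draws C(13,2) = 78; favorable C(5,2) = 10; P = 5/39; answer 5/39
Part 2: R1 = 5/39; threaded value p + q = 44; r = 16; 3*(16)^3 - 1*(16)^2 + 8*(16)^1 + 1 = (12288) + (-256) + (128) + (1) = 12161; answer 12161

12161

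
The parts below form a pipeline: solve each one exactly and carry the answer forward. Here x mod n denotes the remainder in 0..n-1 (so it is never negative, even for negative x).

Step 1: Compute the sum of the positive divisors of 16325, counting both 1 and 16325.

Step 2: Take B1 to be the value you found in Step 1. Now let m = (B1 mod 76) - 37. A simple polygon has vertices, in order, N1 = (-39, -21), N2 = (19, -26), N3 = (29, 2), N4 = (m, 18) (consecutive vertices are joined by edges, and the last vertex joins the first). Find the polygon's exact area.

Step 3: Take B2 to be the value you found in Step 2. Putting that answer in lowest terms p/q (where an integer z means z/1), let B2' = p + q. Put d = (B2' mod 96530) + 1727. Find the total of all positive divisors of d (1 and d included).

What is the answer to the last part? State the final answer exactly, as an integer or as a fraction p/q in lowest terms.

Step 1: 16325 = 5^2 * 653; sigma = (1 + 5 + 25) * (1 + 653) = 31 * 654 = 20274; answer 20274
Step 2: B1 = 20274; m = 21; cross terms: (-39*-26 - 19*-21)=1413, (19*2 - 29*-26)=792, (29*18 - 21*2)=480, (21*-21 - -39*18)=261; twice the area = |2946| = 2946; area = 1473; answer 1473
Step 3: B2 = 1473; threaded value p + q = 1474; d = 3201; 3201 = 3 * 11 * 97; sigma = (1 + 3) * (1 + 11) * (1 + 97) = 4 * 12 * 98 = 4704; answer 4704

4704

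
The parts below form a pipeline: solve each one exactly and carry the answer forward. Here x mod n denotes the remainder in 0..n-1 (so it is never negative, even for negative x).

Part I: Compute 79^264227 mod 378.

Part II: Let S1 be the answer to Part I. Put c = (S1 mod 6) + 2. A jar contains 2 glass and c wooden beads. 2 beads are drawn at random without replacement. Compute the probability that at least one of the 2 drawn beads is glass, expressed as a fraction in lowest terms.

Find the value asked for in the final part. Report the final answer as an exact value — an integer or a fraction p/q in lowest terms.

7/10

Part I: squarings mod 378: 79^1=79, 79^2=193, 79^4=205, 79^8=67, 79^16=331, 79^32=319, 79^64=79, 79^128=193, 79^256=205, 79^512=67, 79^1024=331, 79^2048=319, 79^4096=79, 79^8192=193, 79^16384=205, 79^32768=67, 79^65536=331, 79^131072=319, 79^262144=79; 79^264227 = 79^1 * 79^2 * 79^32 * 79^2048 * 79^262144 = 319 (mod 378); answer 319
Part II: S1 = 319; c = 3; total draws C(5,2) = 10; complement C(3,2) = 3; favorable 10 - 3 = 7; P = 7/10; answer 7/10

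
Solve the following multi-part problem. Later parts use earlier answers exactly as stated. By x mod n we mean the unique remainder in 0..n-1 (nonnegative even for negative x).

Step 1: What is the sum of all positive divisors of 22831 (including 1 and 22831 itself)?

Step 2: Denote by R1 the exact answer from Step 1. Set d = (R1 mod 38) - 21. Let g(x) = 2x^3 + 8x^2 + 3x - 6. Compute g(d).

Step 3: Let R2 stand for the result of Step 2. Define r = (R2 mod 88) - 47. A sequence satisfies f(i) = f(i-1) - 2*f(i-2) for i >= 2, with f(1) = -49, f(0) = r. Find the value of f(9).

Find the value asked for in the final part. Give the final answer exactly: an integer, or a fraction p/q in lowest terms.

Step 1: 22831 = 17^2 * 79; sigma = (1 + 17 + 289) * (1 + 79) = 307 * 80 = 24560; answer 24560
Step 2: R1 = 24560; d = -9; 2*(-9)^3 + 8*(-9)^2 + 3*(-9)^1 - 6 = (-1458) + (648) + (-27) + (-6) = -843; answer -843
Step 3: R2 = -843; r = -10; f(2) = 1*(-49) - 2*(-10) = -29; iterating: f(2)=-29, f(3)=69, f(4)=127, f(5)=-11, f(6)=-265, f(7)=-243, f(8)=287, f(9)=773; answer 773

773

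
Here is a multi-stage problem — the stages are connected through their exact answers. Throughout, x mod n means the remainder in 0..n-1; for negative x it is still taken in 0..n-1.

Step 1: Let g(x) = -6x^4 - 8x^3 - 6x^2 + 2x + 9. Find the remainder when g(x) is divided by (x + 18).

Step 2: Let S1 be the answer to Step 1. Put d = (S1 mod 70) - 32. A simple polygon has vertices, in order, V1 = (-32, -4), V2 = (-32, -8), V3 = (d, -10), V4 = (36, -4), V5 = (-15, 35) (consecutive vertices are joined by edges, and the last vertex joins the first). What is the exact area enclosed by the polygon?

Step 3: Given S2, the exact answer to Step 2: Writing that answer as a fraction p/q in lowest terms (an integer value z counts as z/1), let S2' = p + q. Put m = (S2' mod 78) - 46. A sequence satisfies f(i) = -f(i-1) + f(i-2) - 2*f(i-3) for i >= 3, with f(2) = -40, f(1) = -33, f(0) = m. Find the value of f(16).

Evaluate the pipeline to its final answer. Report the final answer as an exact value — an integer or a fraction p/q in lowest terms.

-224655

Step 1: remainder = value at the root: -6*(-18)^4 - 8*(-18)^3 - 6*(-18)^2 + 2*(-18)^1 + 9 = (-629856) + (46656) + (-1944) + (-36) + (9) = -585171; answer -585171
Step 2: S1 = -585171; d = -3; cross terms: (-32*-8 - -32*-4)=128, (-32*-10 - -3*-8)=296, (-3*-4 - 36*-10)=372, (36*35 - -15*-4)=1200, (-15*-4 - -32*35)=1180; twice the area = |3176| = 3176; area = 1588; answer 1588
Step 3: S2 = 1588; threaded value p + q = 1589; m = -17; f(3) = -1*(-40) + 1*(-33) - 2*(-17) = 41; iterating: f(3)=41, f(4)=-15, f(5)=136, f(6)=-233, f(7)=399, f(8)=-904, f(9)=1769, f(10)=-3471, f(11)=7048, f(12)=-14057, f(13)=28047, f(14)=-56200, f(15)=112361, f(16)=-224655; answer -224655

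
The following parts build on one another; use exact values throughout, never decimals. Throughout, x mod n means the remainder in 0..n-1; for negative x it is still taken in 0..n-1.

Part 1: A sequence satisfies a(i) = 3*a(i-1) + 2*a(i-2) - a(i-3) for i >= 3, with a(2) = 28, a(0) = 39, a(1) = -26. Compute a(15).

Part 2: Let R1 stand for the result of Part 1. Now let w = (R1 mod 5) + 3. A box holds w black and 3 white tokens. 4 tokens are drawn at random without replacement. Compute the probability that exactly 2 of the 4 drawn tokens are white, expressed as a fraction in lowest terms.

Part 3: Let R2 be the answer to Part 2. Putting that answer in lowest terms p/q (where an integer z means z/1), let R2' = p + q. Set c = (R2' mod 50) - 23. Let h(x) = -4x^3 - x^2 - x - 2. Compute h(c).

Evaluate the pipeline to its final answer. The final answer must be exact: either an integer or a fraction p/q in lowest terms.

8630

Part 1: a(3) = 3*(28) + 2*(-26) - 1*(39) = -7; iterating: a(3)=-7, a(4)=61, a(5)=141, a(6)=552, a(7)=1877, a(8)=6594, a(9)=22984, a(10)=80263, a(11)=280163, a(12)=978031, a(13)=3414156, a(14)=11918367, a(15)=41605382; answer 41605382
Part 2: R1 = 41605382; w = 5; total draws C(8,4) = 70; favorable C(3,2)*C(5,2) = 30; P = 3/7; answer 3/7
Part 3: R2 = 3/7; threaded value p + q = 10; c = -13; -4*(-13)^3 - 1*(-13)^2 - 1*(-13)^1 - 2 = (8788) + (-169) + (13) + (-2) = 8630; answer 8630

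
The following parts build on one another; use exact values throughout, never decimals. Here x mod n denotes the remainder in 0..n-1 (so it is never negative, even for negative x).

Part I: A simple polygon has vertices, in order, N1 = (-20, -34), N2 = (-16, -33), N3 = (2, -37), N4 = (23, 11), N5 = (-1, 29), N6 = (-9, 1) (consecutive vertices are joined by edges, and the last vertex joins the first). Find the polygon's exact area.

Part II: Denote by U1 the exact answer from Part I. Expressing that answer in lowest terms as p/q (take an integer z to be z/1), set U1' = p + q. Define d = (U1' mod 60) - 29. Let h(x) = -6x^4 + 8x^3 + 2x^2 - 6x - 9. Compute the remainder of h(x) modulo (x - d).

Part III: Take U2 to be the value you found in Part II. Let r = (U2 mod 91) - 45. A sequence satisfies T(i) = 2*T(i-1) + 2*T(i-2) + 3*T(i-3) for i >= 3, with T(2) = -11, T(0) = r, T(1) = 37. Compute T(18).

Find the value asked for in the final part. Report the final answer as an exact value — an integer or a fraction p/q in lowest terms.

1430475670

Part I: cross terms: (-20*-33 - -16*-34)=116, (-16*-37 - 2*-33)=658, (2*11 - 23*-37)=873, (23*29 - -1*11)=678, (-1*1 - -9*29)=260, (-9*-34 - -20*1)=326; twice the area = |2911| = 2911; area = 2911/2; answer 2911/2
Part II: U1 = 2911/2; threaded value p + q = 2913; d = 4; remainder = value at the root: -6*(4)^4 + 8*(4)^3 + 2*(4)^2 - 6*(4)^1 - 9 = (-1536) + (512) + (32) + (-24) + (-9) = -1025; answer -1025
Part III: U2 = -1025; r = 22; T(3) = 2*(-11) + 2*(37) + 3*(22) = 118; iterating: T(3)=118, T(4)=325, T(5)=853, T(6)=2710, T(7)=8101, T(8)=24181, T(9)=72694, T(10)=218053, T(11)=654037, T(12)=1962262, T(13)=5886757, T(14)=17660149, T(15)=52980598, T(16)=158941765, T(17)=476825173, T(18)=1430475670; answer 1430475670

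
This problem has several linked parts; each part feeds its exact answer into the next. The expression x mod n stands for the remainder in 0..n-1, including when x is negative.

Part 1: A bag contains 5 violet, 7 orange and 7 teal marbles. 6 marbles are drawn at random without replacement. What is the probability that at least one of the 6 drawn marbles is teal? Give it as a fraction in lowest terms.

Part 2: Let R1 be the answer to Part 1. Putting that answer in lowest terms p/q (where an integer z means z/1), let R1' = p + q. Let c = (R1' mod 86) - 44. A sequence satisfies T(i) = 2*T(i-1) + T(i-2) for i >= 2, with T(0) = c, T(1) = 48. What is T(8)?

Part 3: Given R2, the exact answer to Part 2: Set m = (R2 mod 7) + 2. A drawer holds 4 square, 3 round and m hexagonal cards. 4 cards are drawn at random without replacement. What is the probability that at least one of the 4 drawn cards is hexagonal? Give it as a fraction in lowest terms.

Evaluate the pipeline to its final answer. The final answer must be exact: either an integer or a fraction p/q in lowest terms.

Part 1: total draws C(19,6) = 27132; complement C(12,6) = 924; favorable 27132 - 924 = 26208; P = 312/323; answer 312/323
Part 2: R1 = 312/323; threaded value p + q = 635; c = -11; T(2) = 2*(48) + 1*(-11) = 85; iterating: T(2)=85, T(3)=218, T(4)=521, T(5)=1260, T(6)=3041, T(7)=7342, T(8)=17725; answer 17725
Part 3: R2 = 17725; m = 3; total draws C(10,4) = 210; complement C(7,4) = 35; favorable 210 - 35 = 175; P = 5/6; answer 5/6

5/6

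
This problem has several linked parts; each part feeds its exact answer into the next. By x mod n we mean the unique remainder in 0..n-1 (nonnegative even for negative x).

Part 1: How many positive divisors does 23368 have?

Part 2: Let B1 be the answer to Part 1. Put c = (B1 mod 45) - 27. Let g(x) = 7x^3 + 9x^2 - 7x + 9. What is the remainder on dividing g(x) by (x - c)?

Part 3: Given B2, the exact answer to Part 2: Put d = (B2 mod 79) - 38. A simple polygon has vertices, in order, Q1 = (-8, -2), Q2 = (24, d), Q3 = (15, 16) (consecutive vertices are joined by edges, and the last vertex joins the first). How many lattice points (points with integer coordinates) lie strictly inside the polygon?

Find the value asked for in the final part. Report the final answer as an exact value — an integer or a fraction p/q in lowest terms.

148

Part 1: 23368 = 2^3 * 23 * 127; number of divisors = (3+1) * (1+1) * (1+1) = 16; answer 16
Part 2: B1 = 16; c = -11; remainder = value at the root: 7*(-11)^3 + 9*(-11)^2 - 7*(-11)^1 + 9 = (-9317) + (1089) + (77) + (9) = -8142; answer -8142
Part 3: B2 = -8142; d = 36; cross terms: (-8*36 - 24*-2)=-240, (24*16 - 15*36)=-156, (15*-2 - -8*16)=98; twice the area = |-298| = 298; area = 149; boundary points = 2 + 1 + 1 = 4; strictly interior points = area - boundary/2 + 1 = 148; answer 148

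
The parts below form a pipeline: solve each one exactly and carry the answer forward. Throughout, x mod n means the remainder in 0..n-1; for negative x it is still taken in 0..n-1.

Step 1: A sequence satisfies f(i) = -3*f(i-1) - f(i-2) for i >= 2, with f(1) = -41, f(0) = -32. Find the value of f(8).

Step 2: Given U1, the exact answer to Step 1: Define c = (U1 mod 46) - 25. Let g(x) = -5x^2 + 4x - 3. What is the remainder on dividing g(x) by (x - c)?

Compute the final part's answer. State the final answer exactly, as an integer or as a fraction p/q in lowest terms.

Step 1: f(2) = -3*(-41) - 1*(-32) = 155; iterating: f(2)=155, f(3)=-424, f(4)=1117, f(5)=-2927, f(6)=7664, f(7)=-20065, f(8)=52531; answer 52531
Step 2: U1 = 52531; c = 20; remainder = value at the root: -5*(20)^2 + 4*(20)^1 - 3 = (-2000) + (80) + (-3) = -1923; answer -1923

-1923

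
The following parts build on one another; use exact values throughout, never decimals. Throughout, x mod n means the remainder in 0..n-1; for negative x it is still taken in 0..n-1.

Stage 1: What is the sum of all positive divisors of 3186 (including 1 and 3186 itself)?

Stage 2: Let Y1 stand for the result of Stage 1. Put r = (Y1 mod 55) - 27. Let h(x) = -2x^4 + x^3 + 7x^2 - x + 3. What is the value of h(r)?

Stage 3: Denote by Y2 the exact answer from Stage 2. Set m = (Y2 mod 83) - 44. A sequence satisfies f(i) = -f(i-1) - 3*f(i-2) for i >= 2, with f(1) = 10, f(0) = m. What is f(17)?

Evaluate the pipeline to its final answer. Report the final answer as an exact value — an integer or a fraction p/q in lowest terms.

Stage 1: 3186 = 2 * 3^3 * 59; sigma = (1 + 2) * (1 + 3 + 9 + 27) * (1 + 59) = 3 * 40 * 60 = 7200; answer 7200
Stage 2: Y1 = 7200; r = 23; -2*(23)^4 + 1*(23)^3 + 7*(23)^2 - 1*(23)^1 + 3 = (-559682) + (12167) + (3703) + (-23) + (3) = -543832; answer -543832
Stage 3: Y2 = -543832; m = 23; f(2) = -1*(10) - 3*(23) = -79; iterating: f(2)=-79, f(3)=49, f(4)=188, f(5)=-335, f(6)=-229, f(7)=1234, f(8)=-547, f(9)=-3155, f(10)=4796, f(11)=4669, f(12)=-19057, f(13)=5050, f(14)=52121, f(15)=-67271, f(16)=-89092, f(17)=290905; answer 290905

290905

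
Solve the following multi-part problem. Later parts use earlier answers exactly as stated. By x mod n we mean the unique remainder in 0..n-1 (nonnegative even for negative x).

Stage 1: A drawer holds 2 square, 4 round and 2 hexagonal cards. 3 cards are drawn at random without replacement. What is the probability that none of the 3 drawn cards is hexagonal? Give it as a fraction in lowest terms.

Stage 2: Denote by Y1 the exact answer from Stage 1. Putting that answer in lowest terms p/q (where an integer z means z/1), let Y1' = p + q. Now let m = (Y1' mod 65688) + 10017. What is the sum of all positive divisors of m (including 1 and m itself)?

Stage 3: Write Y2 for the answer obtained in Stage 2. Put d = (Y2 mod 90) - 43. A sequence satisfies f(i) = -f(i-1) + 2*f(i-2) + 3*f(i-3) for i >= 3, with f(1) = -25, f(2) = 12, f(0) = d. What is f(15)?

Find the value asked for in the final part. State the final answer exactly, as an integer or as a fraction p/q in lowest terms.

Stage 1: total draws C(8,3) = 56; favorable C(6,3) = 20; P = 5/14; answer 5/14
Stage 2: Y1 = 5/14; threaded value p + q = 19; m = 10036; 10036 = 2^2 * 13 * 193; sigma = (1 + 2 + 4) * (1 + 13) * (1 + 193) = 7 * 14 * 194 = 19012; answer 19012
Stage 3: Y2 = 19012; d = -21; f(3) = -1*(12) + 2*(-25) + 3*(-21) = -125; iterating: f(3)=-125, f(4)=74, f(5)=-288, f(6)=61, f(7)=-415, f(8)=-327, f(9)=-320, f(10)=-1579, f(11)=-42, f(12)=-4076, f(13)=-745, f(14)=-7533, f(15)=-6185; answer -6185

-6185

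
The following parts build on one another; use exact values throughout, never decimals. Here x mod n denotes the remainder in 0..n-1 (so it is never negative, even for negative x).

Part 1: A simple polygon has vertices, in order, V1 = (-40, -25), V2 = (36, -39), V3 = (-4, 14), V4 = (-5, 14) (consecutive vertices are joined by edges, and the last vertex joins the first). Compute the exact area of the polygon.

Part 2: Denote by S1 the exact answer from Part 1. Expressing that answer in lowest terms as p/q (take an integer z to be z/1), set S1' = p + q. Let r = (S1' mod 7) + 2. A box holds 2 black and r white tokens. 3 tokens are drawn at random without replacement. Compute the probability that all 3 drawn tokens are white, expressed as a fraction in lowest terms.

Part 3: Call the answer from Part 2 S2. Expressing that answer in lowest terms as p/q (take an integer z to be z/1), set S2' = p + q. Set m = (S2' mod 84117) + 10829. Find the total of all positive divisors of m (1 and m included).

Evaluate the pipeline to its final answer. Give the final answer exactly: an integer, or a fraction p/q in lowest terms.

14256

Part 1: cross terms: (-40*-39 - 36*-25)=2460, (36*14 - -4*-39)=348, (-4*14 - -5*14)=14, (-5*-25 - -40*14)=685; twice the area = |3507| = 3507; area = 3507/2; answer 3507/2
Part 2: S1 = 3507/2; threaded value p + q = 3509; r = 4; total draws C(6,3) = 20; favorable C(4,3) = 4; P = 1/5; answer 1/5
Part 3: S2 = 1/5; threaded value p + q = 6; m = 10835; 10835 = 5 * 11 * 197; sigma = (1 + 5) * (1 + 11) * (1 + 197) = 6 * 12 * 198 = 14256; answer 14256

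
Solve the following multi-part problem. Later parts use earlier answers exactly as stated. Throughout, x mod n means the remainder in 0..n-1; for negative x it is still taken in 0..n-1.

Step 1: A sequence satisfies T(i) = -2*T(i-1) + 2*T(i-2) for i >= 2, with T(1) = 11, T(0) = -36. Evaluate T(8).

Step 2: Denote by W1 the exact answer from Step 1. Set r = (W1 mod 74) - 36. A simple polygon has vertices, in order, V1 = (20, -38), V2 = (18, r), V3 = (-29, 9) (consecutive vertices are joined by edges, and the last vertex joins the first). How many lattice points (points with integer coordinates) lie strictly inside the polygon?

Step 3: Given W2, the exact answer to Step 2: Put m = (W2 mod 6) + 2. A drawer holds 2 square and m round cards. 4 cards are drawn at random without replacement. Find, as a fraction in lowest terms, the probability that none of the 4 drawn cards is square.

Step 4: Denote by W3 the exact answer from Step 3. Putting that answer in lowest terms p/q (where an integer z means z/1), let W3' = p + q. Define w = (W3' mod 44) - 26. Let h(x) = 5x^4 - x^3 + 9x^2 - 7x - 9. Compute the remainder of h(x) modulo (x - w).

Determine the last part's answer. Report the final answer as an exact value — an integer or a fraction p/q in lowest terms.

Step 1: T(2) = -2*(11) + 2*(-36) = -94; iterating: T(2)=-94, T(3)=210, T(4)=-608, T(5)=1636, T(6)=-4488, T(7)=12248, T(8)=-33472; answer -33472
Step 2: W1 = -33472; r = 14; cross terms: (20*14 - 18*-38)=964, (18*9 - -29*14)=568, (-29*-38 - 20*9)=922; twice the area = |2454| = 2454; area = 1227; boundary points = 2 + 1 + 1 = 4; strictly interior points = area - boundary/2 + 1 = 1226; answer 1226
Step 3: W2 = 1226; m = 4; total draws C(6,4) = 15; favorable C(4,4) = 1; P = 1/15; answer 1/15
Step 4: W3 = 1/15; threaded value p + q = 16; w = -10; remainder = value at the root: 5*(-10)^4 - 1*(-10)^3 + 9*(-10)^2 - 7*(-10)^1 - 9 = (50000) + (1000) + (900) + (70) + (-9) = 51961; answer 51961

51961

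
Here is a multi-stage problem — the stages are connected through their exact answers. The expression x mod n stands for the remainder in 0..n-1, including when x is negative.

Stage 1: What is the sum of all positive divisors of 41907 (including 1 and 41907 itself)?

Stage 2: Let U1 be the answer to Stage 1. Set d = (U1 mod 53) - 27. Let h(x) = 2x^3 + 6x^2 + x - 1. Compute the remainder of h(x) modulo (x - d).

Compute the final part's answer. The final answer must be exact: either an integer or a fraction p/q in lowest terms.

Stage 1: 41907 = 3 * 61 * 229; sigma = (1 + 3) * (1 + 61) * (1 + 229) = 4 * 62 * 230 = 57040; answer 57040
Stage 2: U1 = 57040; d = -15; remainder = value at the root: 2*(-15)^3 + 6*(-15)^2 + 1*(-15)^1 - 1 = (-6750) + (1350) + (-15) + (-1) = -5416; answer -5416

-5416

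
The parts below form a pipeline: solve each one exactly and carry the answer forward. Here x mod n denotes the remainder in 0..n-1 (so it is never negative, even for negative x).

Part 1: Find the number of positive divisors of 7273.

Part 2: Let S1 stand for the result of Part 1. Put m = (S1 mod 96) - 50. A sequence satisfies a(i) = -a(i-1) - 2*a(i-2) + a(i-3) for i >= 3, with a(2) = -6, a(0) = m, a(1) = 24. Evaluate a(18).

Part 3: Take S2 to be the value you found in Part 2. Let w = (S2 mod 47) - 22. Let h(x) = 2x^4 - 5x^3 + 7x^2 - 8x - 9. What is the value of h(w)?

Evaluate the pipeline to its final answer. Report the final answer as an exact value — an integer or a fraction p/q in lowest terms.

502357

Part 1: 7273 = 7 * 1039; number of divisors = (1+1) * (1+1) = 4; answer 4
Part 2: S1 = 4; m = -46; a(3) = -1*(-6) - 2*(24) + 1*(-46) = -88; iterating: a(3)=-88, a(4)=124, a(5)=46, a(6)=-382, a(7)=414, a(8)=396, a(9)=-1606, a(10)=1228, a(11)=2380, a(12)=-6442, a(13)=2910, a(14)=12354, a(15)=-24616, a(16)=2818, a(17)=58768, a(18)=-89020; answer -89020
Part 3: S2 = -89020; w = 23; 2*(23)^4 - 5*(23)^3 + 7*(23)^2 - 8*(23)^1 - 9 = (559682) + (-60835) + (3703) + (-184) + (-9) = 502357; answer 502357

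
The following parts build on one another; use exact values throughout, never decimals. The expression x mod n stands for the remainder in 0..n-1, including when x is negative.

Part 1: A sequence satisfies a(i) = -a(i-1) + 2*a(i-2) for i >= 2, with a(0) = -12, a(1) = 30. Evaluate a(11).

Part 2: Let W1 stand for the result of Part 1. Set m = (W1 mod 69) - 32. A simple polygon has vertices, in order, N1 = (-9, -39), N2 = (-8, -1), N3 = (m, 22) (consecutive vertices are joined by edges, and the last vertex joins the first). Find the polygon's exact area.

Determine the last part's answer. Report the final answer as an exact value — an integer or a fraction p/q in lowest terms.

547/2

Part 1: a(2) = -1*(30) + 2*(-12) = -54; iterating: a(2)=-54, a(3)=114, a(4)=-222, a(5)=450, a(6)=-894, a(7)=1794, a(8)=-3582, a(9)=7170, a(10)=-14334, a(11)=28674; answer 28674
Part 2: W1 = 28674; m = 7; cross terms: (-9*-1 - -8*-39)=-303, (-8*22 - 7*-1)=-169, (7*-39 - -9*22)=-75; twice the area = |-547| = 547; area = 547/2; answer 547/2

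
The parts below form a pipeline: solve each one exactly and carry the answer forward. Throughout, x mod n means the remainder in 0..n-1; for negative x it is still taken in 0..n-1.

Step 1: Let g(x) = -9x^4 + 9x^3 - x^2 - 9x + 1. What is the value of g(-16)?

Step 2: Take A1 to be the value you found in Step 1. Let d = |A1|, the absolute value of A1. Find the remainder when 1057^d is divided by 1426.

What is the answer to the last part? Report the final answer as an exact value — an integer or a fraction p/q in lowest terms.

Step 1: -9*(-16)^4 + 9*(-16)^3 - 1*(-16)^2 - 9*(-16)^1 + 1 = (-589824) + (-36864) + (-256) + (144) + (1) = -626799; answer -626799
Step 2: A1 = -626799; d = 626799; squarings mod 1426: 1057^1=1057, 1057^2=691, 1057^4=1197, 1057^8=1105, 1057^16=369, 1057^32=691, 1057^64=1197, 1057^128=1105, 1057^256=369, 1057^512=691, 1057^1024=1197, 1057^2048=1105, 1057^4096=369, 1057^8192=691, 1057^16384=1197, 1057^32768=1105, 1057^65536=369, 1057^131072=691, 1057^262144=1197, 1057^524288=1105; 1057^626799 = 1057^1 * 1057^2 * 1057^4 * 1057^8 * 1057^32 * 1057^64 * 1057^4096 * 1057^32768 * 1057^65536 * 1057^524288 = 91 (mod 1426); answer 91

91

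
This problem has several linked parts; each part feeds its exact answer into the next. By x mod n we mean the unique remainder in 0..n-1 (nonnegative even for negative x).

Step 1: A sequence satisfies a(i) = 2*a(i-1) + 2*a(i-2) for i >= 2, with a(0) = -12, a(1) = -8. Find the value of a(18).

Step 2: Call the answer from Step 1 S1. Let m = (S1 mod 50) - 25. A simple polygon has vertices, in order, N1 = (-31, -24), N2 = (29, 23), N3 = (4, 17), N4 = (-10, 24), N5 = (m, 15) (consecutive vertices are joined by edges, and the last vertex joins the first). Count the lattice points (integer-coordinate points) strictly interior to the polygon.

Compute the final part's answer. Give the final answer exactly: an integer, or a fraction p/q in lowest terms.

Step 1: a(2) = 2*(-8) + 2*(-12) = -40; iterating: a(2)=-40, a(3)=-96, a(4)=-272, a(5)=-736, a(6)=-2016, a(7)=-5504, a(8)=-15040, a(9)=-41088, a(10)=-112256, a(11)=-306688, a(12)=-837888, a(13)=-2289152, a(14)=-6254080, a(15)=-17086464, a(16)=-46681088, a(17)=-127535104, a(18)=-348432384; answer -348432384
Step 2: S1 = -348432384; m = -9; cross terms: (-31*23 - 29*-24)=-17, (29*17 - 4*23)=401, (4*24 - -10*17)=266, (-10*15 - -9*24)=66, (-9*-24 - -31*15)=681; twice the area = |1397| = 1397; area = 1397/2; boundary points = 1 + 1 + 7 + 1 + 1 = 11; strictly interior points = area - boundary/2 + 1 = 694; answer 694

694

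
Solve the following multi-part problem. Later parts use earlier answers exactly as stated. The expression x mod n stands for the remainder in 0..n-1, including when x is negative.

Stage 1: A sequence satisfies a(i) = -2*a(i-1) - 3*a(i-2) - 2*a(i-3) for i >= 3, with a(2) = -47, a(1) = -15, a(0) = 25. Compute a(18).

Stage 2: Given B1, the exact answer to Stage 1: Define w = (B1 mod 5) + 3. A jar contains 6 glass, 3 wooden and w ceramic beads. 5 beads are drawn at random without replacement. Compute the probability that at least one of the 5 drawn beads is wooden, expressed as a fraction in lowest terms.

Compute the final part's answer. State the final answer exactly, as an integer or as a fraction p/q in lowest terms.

Stage 1: a(3) = -2*(-47) - 3*(-15) - 2*(25) = 89; iterating: a(3)=89, a(4)=-7, a(5)=-159, a(6)=161, a(7)=169, a(8)=-503, a(9)=177, a(10)=817, a(11)=-1159, a(12)=-487, a(13)=2817, a(14)=-1855, a(15)=-3767, a(16)=7465, a(17)=81, a(18)=-15023; answer -15023
Stage 2: B1 = -15023; w = 5; total draws C(14,5) = 2002; complement C(11,5) = 462; favorable 2002 - 462 = 1540; P = 10/13; answer 10/13

10/13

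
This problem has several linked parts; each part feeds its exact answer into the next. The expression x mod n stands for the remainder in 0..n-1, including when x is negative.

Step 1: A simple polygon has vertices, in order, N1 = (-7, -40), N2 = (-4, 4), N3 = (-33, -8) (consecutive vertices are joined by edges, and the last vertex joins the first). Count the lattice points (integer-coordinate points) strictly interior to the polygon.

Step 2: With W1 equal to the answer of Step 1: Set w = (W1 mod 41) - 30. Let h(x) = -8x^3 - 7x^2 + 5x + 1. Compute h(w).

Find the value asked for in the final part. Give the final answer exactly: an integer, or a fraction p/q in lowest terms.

135747

Step 1: cross terms: (-7*4 - -4*-40)=-188, (-4*-8 - -33*4)=164, (-33*-40 - -7*-8)=1264; twice the area = |1240| = 1240; area = 620; boundary points = 1 + 1 + 2 = 4; strictly interior points = area - boundary/2 + 1 = 619; answer 619
Step 2: W1 = 619; w = -26; -8*(-26)^3 - 7*(-26)^2 + 5*(-26)^1 + 1 = (140608) + (-4732) + (-130) + (1) = 135747; answer 135747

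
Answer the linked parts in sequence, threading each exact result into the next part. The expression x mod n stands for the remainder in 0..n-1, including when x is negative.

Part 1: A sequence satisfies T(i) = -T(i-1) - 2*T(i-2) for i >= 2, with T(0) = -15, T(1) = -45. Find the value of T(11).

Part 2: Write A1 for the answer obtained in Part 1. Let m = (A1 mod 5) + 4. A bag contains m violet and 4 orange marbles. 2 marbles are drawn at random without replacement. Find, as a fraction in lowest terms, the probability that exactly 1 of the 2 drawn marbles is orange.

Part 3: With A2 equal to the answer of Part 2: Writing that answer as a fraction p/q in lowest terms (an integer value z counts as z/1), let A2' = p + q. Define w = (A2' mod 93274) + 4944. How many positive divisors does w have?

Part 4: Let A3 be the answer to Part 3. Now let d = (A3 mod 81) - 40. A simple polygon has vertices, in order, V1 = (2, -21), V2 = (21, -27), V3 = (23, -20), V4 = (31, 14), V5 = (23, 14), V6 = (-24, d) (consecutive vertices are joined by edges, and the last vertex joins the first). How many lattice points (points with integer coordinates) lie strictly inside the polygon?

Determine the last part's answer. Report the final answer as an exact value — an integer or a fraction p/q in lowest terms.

Part 1: T(2) = -1*(-45) - 2*(-15) = 75; iterating: T(2)=75, T(3)=15, T(4)=-165, T(5)=135, T(6)=195, T(7)=-465, T(8)=75, T(9)=855, T(10)=-1005, T(11)=-705; answer -705
Part 2: A1 = -705; m = 4; total draws C(8,2) = 28; favorable C(4,1)*C(4,1) = 16; P = 4/7; answer 4/7
Part 3: A2 = 4/7; threaded value p + q = 11; w = 4955; 4955 = 5 * 991; number of divisors = (1+1) * (1+1) = 4; answer 4
Part 4: A3 = 4; d = -36; cross terms: (2*-27 - 21*-21)=387, (21*-20 - 23*-27)=201, (23*14 - 31*-20)=942, (31*14 - 23*14)=112, (23*-36 - -24*14)=-492, (-24*-21 - 2*-36)=576; twice the area = |1726| = 1726; area = 863; boundary points = 1 + 1 + 2 + 8 + 1 + 1 = 14; strictly interior points = area - boundary/2 + 1 = 857; answer 857

857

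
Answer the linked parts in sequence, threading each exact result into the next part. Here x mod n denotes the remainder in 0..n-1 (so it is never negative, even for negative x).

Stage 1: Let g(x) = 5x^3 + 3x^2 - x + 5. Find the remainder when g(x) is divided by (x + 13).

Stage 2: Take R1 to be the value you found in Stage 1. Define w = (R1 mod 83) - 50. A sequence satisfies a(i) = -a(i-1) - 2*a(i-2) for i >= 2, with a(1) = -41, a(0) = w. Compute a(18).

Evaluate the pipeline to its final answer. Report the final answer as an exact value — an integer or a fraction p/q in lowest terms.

Stage 1: remainder = value at the root: 5*(-13)^3 + 3*(-13)^2 - 1*(-13)^1 + 5 = (-10985) + (507) + (13) + (5) = -10460; answer -10460
Stage 2: R1 = -10460; w = 31; a(2) = -1*(-41) - 2*(31) = -21; iterating: a(2)=-21, a(3)=103, a(4)=-61, a(5)=-145, a(6)=267, a(7)=23, a(8)=-557, a(9)=511, a(10)=603, a(11)=-1625, a(12)=419, a(13)=2831, a(14)=-3669, a(15)=-1993, a(16)=9331, a(17)=-5345, a(18)=-13317; answer -13317

-13317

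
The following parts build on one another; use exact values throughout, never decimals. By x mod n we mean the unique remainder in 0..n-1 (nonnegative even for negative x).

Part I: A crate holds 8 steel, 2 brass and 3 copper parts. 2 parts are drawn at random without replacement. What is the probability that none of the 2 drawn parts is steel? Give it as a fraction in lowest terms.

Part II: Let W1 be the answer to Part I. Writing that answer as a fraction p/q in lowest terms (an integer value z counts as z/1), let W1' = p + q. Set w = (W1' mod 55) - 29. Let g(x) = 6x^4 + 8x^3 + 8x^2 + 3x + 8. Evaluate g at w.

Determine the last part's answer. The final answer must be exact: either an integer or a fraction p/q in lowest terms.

Part I: total draws C(13,2) = 78; favorable C(5,2) = 10; P = 5/39; answer 5/39
Part II: W1 = 5/39; threaded value p + q = 44; w = 15; 6*(15)^4 + 8*(15)^3 + 8*(15)^2 + 3*(15)^1 + 8 = (303750) + (27000) + (1800) + (45) + (8) = 332603; answer 332603

332603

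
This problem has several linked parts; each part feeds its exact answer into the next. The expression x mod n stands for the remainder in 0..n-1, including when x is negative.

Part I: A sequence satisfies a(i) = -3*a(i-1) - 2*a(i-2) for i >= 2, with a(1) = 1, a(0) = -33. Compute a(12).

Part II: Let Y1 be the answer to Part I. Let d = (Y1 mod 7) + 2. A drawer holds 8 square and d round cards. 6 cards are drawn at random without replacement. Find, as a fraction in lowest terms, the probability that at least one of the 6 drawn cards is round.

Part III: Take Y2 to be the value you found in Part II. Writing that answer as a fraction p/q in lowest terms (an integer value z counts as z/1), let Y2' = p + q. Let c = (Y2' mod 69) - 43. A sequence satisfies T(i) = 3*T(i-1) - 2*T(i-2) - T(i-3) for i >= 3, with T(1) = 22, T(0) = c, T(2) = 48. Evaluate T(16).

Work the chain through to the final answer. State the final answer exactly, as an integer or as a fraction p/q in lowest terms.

Part I: a(2) = -3*(1) - 2*(-33) = 63; iterating: a(2)=63, a(3)=-191, a(4)=447, a(5)=-959, a(6)=1983, a(7)=-4031, a(8)=8127, a(9)=-16319, a(10)=32703, a(11)=-65471, a(12)=131007; answer 131007
Part II: Y1 = 131007; d = 4; total draws C(12,6) = 924; complement C(8,6) = 28; favorable 924 - 28 = 896; P = 32/33; answer 32/33
Part III: Y2 = 32/33; threaded value p + q = 65; c = 22; T(3) = 3*(48) - 2*(22) - 1*(22) = 78; iterating: T(3)=78, T(4)=116, T(5)=144, T(6)=122, T(7)=-38, T(8)=-502, T(9)=-1552, T(10)=-3614, T(11)=-7236, T(12)=-12928, T(13)=-20698, T(14)=-29002, T(15)=-32682, T(16)=-19344; answer -19344

-19344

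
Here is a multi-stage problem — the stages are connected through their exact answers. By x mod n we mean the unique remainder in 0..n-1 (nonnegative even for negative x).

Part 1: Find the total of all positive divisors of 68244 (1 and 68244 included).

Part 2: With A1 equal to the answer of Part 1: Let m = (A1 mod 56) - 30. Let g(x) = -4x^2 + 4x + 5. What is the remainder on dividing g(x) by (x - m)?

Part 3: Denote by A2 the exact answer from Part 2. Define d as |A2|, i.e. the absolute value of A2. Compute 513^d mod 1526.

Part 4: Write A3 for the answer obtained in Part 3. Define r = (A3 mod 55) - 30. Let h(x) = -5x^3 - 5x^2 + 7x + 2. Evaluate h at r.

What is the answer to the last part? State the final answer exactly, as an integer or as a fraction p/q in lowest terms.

-63317

Part 1: 68244 = 2^2 * 3 * 11^2 * 47; sigma = (1 + 2 + 4) * (1 + 3) * (1 + 11 + 121) * (1 + 47) = 7 * 4 * 133 * 48 = 178752; answer 178752
Part 2: A1 = 178752; m = -30; remainder = value at the root: -4*(-30)^2 + 4*(-30)^1 + 5 = (-3600) + (-120) + (5) = -3715; answer -3715
Part 3: A2 = -3715; d = 3715; squarings mod 1526: 513^1=513, 513^2=697, 513^4=541, 513^8=1215, 513^16=583, 513^32=1117, 513^64=947, 513^128=1047, 513^256=541, 513^512=1215, 513^1024=583, 513^2048=1117; 513^3715 = 513^1 * 513^2 * 513^128 * 513^512 * 513^1024 * 513^2048 = 163 (mod 1526); answer 163
Part 4: A3 = 163; r = 23; -5*(23)^3 - 5*(23)^2 + 7*(23)^1 + 2 = (-60835) + (-2645) + (161) + (2) = -63317; answer -63317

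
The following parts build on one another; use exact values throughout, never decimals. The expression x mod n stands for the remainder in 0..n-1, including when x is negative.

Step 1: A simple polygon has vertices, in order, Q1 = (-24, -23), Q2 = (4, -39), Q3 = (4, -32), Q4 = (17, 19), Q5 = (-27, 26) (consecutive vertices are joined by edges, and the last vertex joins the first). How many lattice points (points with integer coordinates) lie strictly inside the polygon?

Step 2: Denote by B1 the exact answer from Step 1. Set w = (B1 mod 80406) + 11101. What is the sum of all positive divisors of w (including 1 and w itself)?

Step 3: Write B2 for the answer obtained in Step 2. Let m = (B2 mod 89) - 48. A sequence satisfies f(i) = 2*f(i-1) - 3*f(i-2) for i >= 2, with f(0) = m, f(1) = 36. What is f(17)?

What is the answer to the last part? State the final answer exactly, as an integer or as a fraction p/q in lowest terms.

-101148

Step 1: cross terms: (-24*-39 - 4*-23)=1028, (4*-32 - 4*-39)=28, (4*19 - 17*-32)=620, (17*26 - -27*19)=955, (-27*-23 - -24*26)=1245; twice the area = |3876| = 3876; area = 1938; boundary points = 4 + 7 + 1 + 1 + 1 = 14; strictly interior points = area - boundary/2 + 1 = 1932; answer 1932
Step 2: B1 = 1932; w = 13033; 13033 is prime, so its only divisors are 1 and 13033; sigma = 1 + 13033 = 13034; answer 13034
Step 3: B2 = 13034; m = -8; f(2) = 2*(36) - 3*(-8) = 96; iterating: f(2)=96, f(3)=84, f(4)=-120, f(5)=-492, f(6)=-624, f(7)=228, f(8)=2328, f(9)=3972, f(10)=960, f(11)=-9996, f(12)=-22872, f(13)=-15756, f(14)=37104, f(15)=121476, f(16)=131640, f(17)=-101148; answer -101148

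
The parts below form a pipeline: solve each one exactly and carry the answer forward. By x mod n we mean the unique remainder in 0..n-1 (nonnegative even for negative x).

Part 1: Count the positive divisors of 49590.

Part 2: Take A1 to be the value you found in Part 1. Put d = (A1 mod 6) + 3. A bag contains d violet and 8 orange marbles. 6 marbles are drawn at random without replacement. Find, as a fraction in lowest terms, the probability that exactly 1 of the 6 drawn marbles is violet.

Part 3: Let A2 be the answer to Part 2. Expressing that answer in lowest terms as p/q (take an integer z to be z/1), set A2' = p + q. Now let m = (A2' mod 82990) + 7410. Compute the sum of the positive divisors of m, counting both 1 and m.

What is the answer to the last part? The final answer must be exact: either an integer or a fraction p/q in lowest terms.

Part 1: 49590 = 2 * 3^2 * 5 * 19 * 29; number of divisors = (1+1) * (2+1) * (1+1) * (1+1) * (1+1) = 48; answer 48
Part 2: A1 = 48; d = 3; total draws C(11,6) = 462; favorable C(3,1)*C(8,5) = 168; P = 4/11; answer 4/11
Part 3: A2 = 4/11; threaded value p + q = 15; m = 7425; 7425 = 3^3 * 5^2 * 11; sigma = (1 + 3 + 9 + 27) * (1 + 5 + 25) * (1 + 11) = 40 * 31 * 12 = 14880; answer 14880

14880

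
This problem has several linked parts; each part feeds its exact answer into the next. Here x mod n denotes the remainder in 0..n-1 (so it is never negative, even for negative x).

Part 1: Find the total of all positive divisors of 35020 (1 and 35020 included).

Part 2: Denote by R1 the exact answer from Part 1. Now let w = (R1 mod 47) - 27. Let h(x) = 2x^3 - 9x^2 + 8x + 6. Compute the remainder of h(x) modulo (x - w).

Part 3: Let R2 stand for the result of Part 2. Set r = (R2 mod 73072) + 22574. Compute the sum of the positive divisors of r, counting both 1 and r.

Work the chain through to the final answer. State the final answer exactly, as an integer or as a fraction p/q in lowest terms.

Part 1: 35020 = 2^2 * 5 * 17 * 103; sigma = (1 + 2 + 4) * (1 + 5) * (1 + 17) * (1 + 103) = 7 * 6 * 18 * 104 = 78624; answer 78624
Part 2: R1 = 78624; w = 13; remainder = value at the root: 2*(13)^3 - 9*(13)^2 + 8*(13)^1 + 6 = (4394) + (-1521) + (104) + (6) = 2983; answer 2983
Part 3: R2 = 2983; r = 25557; 25557 = 3 * 7 * 1217; sigma = (1 + 3) * (1 + 7) * (1 + 1217) = 4 * 8 * 1218 = 38976; answer 38976

38976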